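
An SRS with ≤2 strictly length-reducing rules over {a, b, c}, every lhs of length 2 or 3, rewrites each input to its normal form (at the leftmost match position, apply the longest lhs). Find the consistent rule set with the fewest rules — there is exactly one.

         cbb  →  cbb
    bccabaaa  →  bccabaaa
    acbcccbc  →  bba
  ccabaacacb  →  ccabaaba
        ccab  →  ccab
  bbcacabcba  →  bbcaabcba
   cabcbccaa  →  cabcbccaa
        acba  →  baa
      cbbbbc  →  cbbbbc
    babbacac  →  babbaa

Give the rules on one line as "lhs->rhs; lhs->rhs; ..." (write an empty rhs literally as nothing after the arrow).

  | cbb
  | bccabaaa
  | acbcccbc => bacccbc => baccbc => bacbc => bbac => bba
  | ccabaacacb => ccabaaacb => ccabaaba

ac->a; acb->ba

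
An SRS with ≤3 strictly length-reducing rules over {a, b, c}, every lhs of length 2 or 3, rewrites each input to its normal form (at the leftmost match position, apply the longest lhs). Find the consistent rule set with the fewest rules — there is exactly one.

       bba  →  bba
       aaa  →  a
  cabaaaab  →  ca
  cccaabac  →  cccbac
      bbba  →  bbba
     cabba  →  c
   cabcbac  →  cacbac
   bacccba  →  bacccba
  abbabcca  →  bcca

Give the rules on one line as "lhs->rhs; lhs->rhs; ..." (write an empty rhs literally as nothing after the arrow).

  | bba
  | aaa => a
  | cabaaaab => caaaaab => caaab => cab => ca
  | cccaabac => cccbac

aa->; ab->a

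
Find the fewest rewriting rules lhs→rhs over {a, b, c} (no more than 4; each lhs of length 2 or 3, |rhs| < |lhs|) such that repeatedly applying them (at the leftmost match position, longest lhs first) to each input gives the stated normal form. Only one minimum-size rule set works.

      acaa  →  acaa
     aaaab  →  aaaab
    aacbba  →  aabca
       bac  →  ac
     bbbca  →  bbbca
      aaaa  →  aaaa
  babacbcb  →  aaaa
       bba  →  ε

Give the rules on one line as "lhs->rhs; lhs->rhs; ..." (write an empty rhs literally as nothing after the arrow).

  | acaa
  | aaaab
  | aacbba => aabca
  | bac => ac

ba->a; bba->; cb->a; cbb->bc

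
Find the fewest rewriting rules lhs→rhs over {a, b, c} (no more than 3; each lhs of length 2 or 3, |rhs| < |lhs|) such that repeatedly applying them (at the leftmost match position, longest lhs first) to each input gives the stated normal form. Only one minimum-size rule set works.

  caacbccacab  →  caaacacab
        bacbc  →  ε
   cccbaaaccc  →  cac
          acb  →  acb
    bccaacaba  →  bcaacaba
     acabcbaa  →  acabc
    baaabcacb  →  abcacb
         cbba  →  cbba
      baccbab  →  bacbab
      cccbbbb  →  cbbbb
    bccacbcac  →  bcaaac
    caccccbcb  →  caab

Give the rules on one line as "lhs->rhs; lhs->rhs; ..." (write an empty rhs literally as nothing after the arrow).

  | caacbccacab => caaacacab
  | bacbc => baa => ε
  | cccbaaaccc => ccbaaaccc => cbaaaccc => caccc => cacc => cac
  | acb

baa->; cbc->a; cc->c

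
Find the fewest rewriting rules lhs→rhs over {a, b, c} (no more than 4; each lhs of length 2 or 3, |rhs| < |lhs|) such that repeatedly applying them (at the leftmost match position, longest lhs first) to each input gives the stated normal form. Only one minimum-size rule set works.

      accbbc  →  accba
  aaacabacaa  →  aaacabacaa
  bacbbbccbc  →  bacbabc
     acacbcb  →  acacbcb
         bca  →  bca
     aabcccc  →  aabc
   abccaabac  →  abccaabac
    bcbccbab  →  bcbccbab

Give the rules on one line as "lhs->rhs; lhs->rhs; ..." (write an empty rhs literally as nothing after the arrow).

bba->bb; bbc->ba; ccc->

  | accbbc => accba
  | aaacabacaa
  | bacbbbccbc => bacbbacbc => bacbbcbc => bacbabc
  | acacbcb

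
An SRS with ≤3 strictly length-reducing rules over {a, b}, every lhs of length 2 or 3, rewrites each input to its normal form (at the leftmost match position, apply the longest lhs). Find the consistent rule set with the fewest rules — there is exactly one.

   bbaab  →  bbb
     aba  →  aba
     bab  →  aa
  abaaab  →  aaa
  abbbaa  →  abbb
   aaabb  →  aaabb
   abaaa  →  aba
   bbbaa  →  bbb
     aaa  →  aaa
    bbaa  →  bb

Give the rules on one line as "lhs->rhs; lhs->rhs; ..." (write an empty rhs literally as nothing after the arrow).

  | bbaab => bbb
  | aba
  | bab => aa
  | abaaab => abab => aaa

baa->b; bab->aa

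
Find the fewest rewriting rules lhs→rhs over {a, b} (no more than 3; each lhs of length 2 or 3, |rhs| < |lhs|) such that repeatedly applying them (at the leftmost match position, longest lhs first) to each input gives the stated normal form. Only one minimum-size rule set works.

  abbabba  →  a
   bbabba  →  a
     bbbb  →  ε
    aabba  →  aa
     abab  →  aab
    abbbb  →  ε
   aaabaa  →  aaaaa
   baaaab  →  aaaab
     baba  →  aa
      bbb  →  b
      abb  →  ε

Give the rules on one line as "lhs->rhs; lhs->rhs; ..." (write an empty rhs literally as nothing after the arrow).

abb->; ba->a; bb->

  | abbabba => abba => a
  | bbabba => abba => a
  | bbbb => bb => ε
  | aabba => aa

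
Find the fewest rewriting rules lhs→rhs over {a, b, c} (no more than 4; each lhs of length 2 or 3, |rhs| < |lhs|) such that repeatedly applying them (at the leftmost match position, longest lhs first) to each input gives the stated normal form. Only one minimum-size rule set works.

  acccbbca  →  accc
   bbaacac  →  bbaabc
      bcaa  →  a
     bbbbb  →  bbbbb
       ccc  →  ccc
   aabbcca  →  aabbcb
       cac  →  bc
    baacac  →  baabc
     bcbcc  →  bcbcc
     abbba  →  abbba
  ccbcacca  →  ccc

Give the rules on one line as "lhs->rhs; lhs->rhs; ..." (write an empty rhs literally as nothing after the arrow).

bca->; ca->b; ccb->cc

  | acccbbca => acccbca => acccca => acccb => accc
  | bbaacac => bbaabc
  | bcaa => a
  | bbbbb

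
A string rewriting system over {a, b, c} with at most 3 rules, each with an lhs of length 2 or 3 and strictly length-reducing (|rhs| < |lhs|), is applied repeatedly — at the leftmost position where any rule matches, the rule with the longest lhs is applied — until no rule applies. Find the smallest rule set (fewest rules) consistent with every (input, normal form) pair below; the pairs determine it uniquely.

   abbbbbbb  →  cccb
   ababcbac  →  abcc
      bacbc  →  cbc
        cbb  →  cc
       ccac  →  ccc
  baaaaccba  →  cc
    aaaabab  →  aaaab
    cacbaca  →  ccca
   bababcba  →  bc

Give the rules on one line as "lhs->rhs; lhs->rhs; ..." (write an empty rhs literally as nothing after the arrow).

  | abbbbbbb => acbbbbb => cbbbbb => ccbbb => cccb
  | ababcbac => abcbac => abcc
  | bacbc => cbc
  | cbb => cc

ac->c; ba->; bb->c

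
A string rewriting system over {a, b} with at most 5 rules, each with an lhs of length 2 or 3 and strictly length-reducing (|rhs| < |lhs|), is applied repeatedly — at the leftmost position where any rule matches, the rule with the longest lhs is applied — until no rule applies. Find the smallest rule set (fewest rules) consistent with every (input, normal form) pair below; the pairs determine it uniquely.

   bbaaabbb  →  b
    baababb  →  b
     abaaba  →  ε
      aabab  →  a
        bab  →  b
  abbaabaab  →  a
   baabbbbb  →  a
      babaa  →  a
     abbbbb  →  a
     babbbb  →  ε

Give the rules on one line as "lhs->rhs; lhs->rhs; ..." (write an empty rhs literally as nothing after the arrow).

  | bbaaabbb => aaabbb => babbb => bbb => b
  | baababb => ababb => aabb => bbb => b
  | abaaba => aaaba => baba => ba => ε
  | aabab => bbab => ab => a

aa->b; ab->a; ba->; bb->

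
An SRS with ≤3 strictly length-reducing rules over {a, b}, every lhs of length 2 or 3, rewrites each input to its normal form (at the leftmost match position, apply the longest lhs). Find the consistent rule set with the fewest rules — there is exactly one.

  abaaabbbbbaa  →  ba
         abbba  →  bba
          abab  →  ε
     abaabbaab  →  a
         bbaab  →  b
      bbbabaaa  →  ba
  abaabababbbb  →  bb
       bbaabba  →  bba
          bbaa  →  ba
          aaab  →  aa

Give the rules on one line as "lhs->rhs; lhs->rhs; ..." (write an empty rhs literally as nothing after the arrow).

ab->; baa->a

  | abaaabbbbbaa => aaabbbbbaa => aabbbbaa => abbbaa => bbaa => ba
  | abbba => bba
  | abab => ab => ε
  | abaabbaab => aabbaab => abaab => aab => a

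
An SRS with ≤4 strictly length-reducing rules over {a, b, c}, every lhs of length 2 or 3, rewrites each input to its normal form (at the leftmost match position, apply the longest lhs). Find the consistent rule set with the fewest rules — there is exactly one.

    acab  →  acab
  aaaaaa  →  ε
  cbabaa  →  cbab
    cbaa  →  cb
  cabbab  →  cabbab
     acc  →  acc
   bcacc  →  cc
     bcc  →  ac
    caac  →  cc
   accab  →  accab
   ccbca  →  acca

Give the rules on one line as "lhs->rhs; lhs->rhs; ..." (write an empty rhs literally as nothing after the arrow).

  | acab
  | aaaaaa => aaaa => aa => ε
  | cbabaa => cbab
  | cbaa => cb

aa->; bc->a; ccb->ac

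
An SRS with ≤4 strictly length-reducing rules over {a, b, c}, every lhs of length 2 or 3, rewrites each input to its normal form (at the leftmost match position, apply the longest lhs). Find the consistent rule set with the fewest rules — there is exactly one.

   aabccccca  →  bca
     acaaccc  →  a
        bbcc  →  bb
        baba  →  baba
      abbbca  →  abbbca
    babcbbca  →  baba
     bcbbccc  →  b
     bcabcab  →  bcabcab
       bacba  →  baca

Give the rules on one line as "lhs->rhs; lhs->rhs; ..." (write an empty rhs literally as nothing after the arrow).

aa->; cb->c; cc->

  | aabccccca => bccccca => bccca => bca
  | acaaccc => acccc => acc => a
  | bbcc => bb
  | baba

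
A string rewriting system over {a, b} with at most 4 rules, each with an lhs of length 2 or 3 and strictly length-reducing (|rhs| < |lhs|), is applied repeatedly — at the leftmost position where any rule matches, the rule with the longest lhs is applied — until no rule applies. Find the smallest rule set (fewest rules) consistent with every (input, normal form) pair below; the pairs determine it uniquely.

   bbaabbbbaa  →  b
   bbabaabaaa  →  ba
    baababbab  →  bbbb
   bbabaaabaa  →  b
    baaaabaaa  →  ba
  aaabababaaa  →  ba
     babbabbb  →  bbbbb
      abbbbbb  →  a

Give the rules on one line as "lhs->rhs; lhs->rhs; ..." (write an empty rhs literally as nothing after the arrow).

aa->b; ab->a; bba->b

  | bbaabbbbaa => babbbbaa => babbbaa => babbaa => babaa => baaa => bba => b
  | bbabaabaaa => bbaabaaa => babaaa => baaaa => bbaa => ba
  | baababbab => bbbabbab => bbbbab => bbbb
  | bbabaaabaa => bbaaabaa => baabaa => bbbaa => bba => b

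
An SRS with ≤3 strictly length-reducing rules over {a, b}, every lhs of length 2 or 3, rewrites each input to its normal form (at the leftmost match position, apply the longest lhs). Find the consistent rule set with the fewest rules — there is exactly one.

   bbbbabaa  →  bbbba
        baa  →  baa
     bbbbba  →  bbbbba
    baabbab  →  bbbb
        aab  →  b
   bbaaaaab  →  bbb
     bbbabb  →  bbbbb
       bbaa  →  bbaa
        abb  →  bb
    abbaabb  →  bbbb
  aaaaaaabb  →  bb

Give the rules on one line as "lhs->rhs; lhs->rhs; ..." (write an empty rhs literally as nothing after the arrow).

  | bbbbabaa => bbbba
  | baa
  | bbbbba
  | baabbab => babbab => bbbab => bbbb

ab->b; aba->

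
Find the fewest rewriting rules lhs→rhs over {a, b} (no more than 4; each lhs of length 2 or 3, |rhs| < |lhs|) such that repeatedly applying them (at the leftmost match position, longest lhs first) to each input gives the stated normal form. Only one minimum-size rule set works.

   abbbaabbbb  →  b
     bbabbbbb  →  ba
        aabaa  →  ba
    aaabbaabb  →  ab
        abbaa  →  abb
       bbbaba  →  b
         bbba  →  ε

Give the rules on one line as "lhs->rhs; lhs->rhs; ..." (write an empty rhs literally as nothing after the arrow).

  | abbbaabbbb => aaaabbbb => aabbbb => babbb => baa => b
  | bbabbbbb => bbaabb => bbbab => aab => ba
  | aabaa => baaa => ba
  | aaabbaabb => abbaabb => abbbab => aaab => ab

aa->; aab->ba; bbb->a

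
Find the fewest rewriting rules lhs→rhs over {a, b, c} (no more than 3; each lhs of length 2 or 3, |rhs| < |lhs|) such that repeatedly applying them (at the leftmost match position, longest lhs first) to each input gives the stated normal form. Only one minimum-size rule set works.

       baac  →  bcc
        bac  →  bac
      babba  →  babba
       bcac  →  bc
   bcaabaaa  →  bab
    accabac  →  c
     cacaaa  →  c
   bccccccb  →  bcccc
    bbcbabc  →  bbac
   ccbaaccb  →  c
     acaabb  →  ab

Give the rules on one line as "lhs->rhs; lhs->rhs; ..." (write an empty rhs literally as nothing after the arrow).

aa->c; ca->; cb->a

  | baac => bcc
  | bac
  | babba
  | bcac => bc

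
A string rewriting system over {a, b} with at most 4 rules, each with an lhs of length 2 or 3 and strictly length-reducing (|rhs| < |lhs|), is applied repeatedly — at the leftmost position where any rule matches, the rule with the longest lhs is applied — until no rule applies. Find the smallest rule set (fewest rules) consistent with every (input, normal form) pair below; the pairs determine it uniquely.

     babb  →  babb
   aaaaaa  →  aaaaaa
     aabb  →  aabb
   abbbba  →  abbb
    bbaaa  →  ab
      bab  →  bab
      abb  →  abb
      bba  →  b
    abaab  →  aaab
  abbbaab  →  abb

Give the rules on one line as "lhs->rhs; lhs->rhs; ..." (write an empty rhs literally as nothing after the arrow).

aba->aa; baa->ab; bba->b

  | babb
  | aaaaaa
  | aabb
  | abbbba => abbb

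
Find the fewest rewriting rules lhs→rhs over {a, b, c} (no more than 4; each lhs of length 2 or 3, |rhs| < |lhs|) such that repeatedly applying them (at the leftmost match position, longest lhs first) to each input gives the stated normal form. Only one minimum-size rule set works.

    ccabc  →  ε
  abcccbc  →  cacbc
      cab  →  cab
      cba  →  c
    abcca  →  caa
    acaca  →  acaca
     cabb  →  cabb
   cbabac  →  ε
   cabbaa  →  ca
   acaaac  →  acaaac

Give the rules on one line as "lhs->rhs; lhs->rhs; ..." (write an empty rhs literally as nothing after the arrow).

  | ccabc => abc => cc => ε
  | abcccbc => ccccbc => cacbc
  | cab
  | cba => c

abc->cc; ba->; cc->; ccc->ca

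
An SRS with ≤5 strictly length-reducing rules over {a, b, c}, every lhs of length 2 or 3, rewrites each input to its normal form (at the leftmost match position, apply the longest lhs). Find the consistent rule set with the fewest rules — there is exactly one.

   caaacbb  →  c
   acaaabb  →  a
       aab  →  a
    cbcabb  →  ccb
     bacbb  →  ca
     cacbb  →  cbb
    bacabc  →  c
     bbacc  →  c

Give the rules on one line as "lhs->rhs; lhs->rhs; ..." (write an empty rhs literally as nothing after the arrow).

ab->; ac->; bbb->ca; bc->c

  | caaacbb => caabb => cab => c
  | acaaabb => aaabb => aab => a
  | aab => a
  | cbcabb => ccabb => ccb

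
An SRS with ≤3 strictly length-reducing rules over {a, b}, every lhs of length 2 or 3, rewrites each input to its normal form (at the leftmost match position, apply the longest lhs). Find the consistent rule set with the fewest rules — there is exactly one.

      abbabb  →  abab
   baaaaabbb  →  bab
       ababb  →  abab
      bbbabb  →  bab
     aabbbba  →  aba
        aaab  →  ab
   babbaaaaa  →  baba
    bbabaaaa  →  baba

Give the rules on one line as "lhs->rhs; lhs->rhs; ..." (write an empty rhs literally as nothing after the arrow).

  | abbabb => ababb => abab
  | baaaaabbb => baaaabbb => baaabbb => baabbb => babbb => babb => bab
  | ababb => abab
  | bbbabb => bbabb => babb => bab

aa->a; bb->b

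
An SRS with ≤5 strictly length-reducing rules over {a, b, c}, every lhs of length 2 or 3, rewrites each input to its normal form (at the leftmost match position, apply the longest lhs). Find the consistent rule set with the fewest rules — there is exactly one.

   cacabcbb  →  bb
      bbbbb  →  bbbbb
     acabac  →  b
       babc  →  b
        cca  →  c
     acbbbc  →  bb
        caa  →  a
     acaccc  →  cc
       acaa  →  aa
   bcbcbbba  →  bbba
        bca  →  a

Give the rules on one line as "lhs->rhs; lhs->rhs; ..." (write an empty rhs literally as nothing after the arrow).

ab->b; ac->; bc->; ca->

  | cacabcbb => cabcbb => bcbb => bb
  | bbbbb
  | acabac => abac => bac => b
  | babc => bbc => b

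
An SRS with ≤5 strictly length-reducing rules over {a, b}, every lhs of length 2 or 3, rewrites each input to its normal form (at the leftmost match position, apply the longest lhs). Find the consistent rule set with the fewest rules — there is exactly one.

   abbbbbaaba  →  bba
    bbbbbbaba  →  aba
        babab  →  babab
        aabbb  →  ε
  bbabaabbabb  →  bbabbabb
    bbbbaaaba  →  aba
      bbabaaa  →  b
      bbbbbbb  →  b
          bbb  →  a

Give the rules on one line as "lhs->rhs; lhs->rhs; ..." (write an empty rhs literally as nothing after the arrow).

aa->a; aaa->; baa->; bbb->aa

  | abbbbbaaba => aaabbaaba => bbaaba => bba
  | bbbbbbaba => aabbbaba => abbbaba => aaaaba => aba
  | babab
  | aabbb => abbb => aaa => ε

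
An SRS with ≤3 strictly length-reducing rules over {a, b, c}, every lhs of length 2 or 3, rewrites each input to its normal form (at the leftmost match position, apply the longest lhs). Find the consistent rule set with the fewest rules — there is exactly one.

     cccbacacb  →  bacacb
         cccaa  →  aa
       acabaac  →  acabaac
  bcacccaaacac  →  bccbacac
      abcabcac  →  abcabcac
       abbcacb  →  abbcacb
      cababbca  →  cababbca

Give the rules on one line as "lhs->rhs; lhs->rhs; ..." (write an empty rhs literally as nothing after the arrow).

  | cccbacacb => bacacb
  | cccaa => aa
  | acabaac
  | bcacccaaacac => bcaaaacac => bccbacac

aaa->cb; ccc->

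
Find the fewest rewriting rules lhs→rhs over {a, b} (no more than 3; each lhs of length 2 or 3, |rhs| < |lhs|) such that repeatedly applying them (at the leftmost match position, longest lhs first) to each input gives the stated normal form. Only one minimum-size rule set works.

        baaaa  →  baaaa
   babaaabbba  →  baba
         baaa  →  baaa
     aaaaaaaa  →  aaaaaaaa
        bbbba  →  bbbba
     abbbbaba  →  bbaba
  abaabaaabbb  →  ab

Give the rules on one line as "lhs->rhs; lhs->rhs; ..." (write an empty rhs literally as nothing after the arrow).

aab->; abb->

  | baaaa
  | babaaabbba => bababba => baba
  | baaa
  | aaaaaaaa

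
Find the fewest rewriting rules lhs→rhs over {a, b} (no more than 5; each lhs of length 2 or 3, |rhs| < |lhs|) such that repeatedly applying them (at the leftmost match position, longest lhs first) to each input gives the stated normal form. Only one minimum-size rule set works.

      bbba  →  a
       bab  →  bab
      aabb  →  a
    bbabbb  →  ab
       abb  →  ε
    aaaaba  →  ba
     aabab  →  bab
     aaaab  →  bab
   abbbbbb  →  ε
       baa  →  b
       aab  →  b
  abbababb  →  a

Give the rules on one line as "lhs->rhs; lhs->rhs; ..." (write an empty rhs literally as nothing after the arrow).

  | bbba => aba => a
  | bab
  | aabb => bb => a
  | bbabbb => aabbb => bbb => ab

aa->; aaa->b; aba->a; bb->a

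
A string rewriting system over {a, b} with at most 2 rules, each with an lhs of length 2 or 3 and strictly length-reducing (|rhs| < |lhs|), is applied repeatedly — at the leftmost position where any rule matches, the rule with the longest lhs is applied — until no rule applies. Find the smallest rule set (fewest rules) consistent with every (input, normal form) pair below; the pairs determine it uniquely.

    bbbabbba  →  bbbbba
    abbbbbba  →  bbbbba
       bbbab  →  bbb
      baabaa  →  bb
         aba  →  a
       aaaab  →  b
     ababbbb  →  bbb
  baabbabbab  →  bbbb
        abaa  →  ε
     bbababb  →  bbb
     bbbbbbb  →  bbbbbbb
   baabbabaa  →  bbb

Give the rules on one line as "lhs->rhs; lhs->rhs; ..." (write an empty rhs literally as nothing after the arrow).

  | bbbabbba => bbbbba
  | abbbbbba => bbbbba
  | bbbab => bbb
  | baabaa => bbaa => bb

aa->; ab->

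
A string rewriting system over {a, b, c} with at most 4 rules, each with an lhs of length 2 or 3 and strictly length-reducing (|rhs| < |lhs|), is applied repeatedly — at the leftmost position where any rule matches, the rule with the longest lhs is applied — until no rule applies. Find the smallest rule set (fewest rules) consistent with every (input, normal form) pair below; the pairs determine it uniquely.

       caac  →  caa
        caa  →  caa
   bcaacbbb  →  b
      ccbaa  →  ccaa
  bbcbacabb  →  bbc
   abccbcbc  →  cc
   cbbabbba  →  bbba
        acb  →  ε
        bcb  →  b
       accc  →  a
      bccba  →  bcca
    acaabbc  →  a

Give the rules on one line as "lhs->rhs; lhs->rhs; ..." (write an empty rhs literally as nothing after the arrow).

  | caac => caa
  | caa
  | bcaacbbb => bcaabbb => bcabb => bcb => b
  | ccbaa => ccaa

ab->; ac->a; cb->; cba->ca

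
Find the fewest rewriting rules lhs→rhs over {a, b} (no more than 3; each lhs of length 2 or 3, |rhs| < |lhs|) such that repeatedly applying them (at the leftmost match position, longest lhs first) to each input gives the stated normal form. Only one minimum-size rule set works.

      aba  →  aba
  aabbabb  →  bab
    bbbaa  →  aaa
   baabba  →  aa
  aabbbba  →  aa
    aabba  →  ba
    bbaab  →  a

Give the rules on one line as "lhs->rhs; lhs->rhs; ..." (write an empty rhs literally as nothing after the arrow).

aab->; bb->b; bba->aa

  | aba
  | aabbabb => babb => bab
  | bbbaa => bbaa => aaa
  | baabba => bba => aa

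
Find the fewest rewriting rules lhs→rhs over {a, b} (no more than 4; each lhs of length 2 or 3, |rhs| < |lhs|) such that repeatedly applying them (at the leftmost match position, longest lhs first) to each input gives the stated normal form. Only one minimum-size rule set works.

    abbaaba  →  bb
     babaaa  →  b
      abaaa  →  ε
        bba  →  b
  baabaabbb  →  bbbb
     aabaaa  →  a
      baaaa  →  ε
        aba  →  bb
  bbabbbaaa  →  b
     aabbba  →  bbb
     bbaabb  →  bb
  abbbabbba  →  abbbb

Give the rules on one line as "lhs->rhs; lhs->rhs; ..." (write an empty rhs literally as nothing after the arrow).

aa->b; aba->bb; ba->

  | abbaaba => ababa => bbba => bb
  | babaaa => baaa => aa => b
  | abaaa => bbaa => ba => ε
  | bba => b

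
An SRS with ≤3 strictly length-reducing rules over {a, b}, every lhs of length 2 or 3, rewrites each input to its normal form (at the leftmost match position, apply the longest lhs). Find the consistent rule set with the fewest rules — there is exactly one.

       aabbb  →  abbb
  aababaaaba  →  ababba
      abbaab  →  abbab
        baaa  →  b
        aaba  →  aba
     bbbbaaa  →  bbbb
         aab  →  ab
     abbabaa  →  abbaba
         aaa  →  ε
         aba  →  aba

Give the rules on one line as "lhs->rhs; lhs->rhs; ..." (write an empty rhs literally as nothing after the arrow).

  | aabbb => abbb
  | aababaaaba => ababaaaba => ababba
  | abbaab => abbab
  | baaa => b

aa->a; aaa->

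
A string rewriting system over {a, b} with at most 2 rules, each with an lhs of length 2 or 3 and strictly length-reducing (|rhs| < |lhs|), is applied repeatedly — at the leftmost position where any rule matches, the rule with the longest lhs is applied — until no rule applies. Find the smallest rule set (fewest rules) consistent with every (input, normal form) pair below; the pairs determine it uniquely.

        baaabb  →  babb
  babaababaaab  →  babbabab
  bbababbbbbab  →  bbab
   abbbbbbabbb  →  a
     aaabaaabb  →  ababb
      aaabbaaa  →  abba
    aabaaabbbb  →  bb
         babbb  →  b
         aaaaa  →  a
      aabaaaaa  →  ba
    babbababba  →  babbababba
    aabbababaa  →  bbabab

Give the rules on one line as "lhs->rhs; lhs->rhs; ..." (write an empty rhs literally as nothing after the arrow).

  | baaabb => babb
  | babaababaaab => babbabaaab => babbabab
  | bbababbbbbab => bbabaabbab => bbabbbab => bbaaab => bbab
  | abbbbbbabbb => aabbbabbb => bbbabbb => aabbb => bbb => a

aa->; bbb->a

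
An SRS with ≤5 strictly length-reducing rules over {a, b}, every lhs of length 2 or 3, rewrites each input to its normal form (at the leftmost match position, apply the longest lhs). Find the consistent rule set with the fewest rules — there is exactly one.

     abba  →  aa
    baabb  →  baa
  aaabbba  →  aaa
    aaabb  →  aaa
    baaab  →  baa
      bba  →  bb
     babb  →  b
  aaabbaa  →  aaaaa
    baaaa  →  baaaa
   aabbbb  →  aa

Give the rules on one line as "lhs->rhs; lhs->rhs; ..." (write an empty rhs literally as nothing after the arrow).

ab->; abb->a; bab->; bba->bb

  | abba => aa
  | baabb => baa
  | aaabbba => aaaba => aaa
  | aaabb => aaa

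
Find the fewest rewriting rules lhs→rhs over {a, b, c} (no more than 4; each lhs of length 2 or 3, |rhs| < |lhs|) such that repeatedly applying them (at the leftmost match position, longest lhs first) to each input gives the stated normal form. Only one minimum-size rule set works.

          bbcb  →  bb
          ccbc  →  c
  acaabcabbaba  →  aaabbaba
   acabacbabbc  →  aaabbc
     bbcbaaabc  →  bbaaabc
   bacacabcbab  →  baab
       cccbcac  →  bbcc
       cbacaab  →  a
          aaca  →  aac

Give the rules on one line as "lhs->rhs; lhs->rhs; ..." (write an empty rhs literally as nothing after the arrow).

ca->c; cb->; cbc->a; ccc->b

  | bbcb => bb
  | ccbc => ca => c
  | acaabcabbaba => acabcabbaba => acbcabbaba => aaabbaba
  | acabacbabbc => acbacbabbc => aacbabbc => aaabbc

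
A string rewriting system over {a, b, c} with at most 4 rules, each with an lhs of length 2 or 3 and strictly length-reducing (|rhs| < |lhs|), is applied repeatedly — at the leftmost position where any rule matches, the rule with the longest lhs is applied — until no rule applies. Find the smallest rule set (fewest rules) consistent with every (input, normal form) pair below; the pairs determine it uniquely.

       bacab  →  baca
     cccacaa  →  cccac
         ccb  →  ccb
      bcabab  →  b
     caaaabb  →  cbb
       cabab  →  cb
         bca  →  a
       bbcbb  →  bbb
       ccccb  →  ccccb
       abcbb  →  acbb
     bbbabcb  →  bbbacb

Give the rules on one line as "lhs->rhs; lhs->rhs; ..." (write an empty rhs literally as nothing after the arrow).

  | bacab => baca
  | cccacaa => cccac
  | ccb
  | bcabab => abab => aab => b

aa->; ab->a; bc->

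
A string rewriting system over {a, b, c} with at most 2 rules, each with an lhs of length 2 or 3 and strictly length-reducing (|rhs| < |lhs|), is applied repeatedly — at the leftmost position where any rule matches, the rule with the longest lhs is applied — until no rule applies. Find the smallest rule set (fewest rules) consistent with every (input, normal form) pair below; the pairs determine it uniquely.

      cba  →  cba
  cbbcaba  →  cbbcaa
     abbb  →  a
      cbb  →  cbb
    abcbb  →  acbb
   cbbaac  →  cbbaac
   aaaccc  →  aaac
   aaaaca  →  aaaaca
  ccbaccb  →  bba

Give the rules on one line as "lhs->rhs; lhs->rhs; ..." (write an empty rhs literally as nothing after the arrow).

ab->a; cc->b

  | cba
  | cbbcaba => cbbcaa
  | abbb => abb => ab => a
  | cbb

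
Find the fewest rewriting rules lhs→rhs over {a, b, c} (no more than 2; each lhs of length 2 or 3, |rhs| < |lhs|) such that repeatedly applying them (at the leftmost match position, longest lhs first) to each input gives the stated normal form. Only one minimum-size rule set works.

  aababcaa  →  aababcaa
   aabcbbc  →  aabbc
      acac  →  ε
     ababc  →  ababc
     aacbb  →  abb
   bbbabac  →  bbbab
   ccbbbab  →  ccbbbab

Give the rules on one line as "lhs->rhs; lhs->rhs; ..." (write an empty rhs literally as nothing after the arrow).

ac->; bcb->b

  | aababcaa
  | aabcbbc => aabbc
  | acac => ac => ε
  | ababc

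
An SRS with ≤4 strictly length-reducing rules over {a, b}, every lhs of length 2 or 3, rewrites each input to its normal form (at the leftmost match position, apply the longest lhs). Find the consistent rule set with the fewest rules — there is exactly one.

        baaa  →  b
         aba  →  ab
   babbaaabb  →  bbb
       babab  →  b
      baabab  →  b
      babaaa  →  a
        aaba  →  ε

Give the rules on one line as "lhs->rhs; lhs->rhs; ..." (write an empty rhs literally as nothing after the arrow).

  | baaa => baa => ba => b
  | aba => ab
  | babbaaabb => bbbaaabb => baabb => babb => bbb
  | babab => bbab => b

aa->a; aab->bb; ba->b; bba->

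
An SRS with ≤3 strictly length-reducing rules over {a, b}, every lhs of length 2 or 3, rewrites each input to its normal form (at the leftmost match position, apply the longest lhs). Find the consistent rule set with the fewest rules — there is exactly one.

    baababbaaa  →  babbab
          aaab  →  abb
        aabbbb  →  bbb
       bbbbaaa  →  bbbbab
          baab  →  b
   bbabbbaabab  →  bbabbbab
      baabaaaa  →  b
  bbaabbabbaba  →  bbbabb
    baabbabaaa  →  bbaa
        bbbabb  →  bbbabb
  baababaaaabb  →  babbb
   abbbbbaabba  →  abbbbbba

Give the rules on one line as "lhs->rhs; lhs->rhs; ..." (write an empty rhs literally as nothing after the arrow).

  | baababbaaa => babbaaa => babbab
  | aaab => abb
  | aabbbb => bbb
  | bbbbaaa => bbbbab

aaa->ab; aab->; aba->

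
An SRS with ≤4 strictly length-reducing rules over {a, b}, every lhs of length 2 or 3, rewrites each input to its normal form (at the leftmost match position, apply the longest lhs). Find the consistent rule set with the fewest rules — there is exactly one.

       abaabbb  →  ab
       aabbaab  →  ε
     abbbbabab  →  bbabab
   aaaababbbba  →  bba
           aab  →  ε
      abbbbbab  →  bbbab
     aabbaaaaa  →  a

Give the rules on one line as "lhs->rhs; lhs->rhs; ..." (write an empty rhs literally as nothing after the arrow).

  | abaabbb => abaabb => abaab => abaa => ab
  | aabbaab => aabaab => aaaab => aab => aa => ε
  | abbbbabab => bbabab
  | aaaababbbba => aababbbba => aaabbbba => abbbba => bba

aa->; aab->aa; abb->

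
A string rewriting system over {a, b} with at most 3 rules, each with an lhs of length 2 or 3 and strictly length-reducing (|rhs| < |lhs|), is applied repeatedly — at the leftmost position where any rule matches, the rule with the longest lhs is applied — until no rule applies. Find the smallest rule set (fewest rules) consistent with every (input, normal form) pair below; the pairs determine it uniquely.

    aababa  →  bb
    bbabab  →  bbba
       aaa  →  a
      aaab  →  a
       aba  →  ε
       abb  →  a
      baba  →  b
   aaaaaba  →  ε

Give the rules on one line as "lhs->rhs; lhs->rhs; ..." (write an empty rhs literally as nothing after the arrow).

aa->; aab->ba; ab->a

  | aababa => baaba => bbaa => bb
  | bbabab => bbaab => bbba
  | aaa => a
  | aaab => ab => a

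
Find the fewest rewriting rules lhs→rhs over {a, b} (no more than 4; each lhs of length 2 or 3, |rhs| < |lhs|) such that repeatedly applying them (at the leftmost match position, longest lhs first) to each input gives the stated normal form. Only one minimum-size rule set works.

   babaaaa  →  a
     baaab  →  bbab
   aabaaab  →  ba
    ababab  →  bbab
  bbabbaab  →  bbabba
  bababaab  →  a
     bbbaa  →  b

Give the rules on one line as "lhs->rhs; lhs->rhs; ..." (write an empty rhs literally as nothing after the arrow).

  | babaaaa => bbaaa => bbba => a
  | baaab => bbab
  | aabaaab => aaaab => baab => ba
  | ababab => bbab

aa->b; aab->a; aba->b; bbb->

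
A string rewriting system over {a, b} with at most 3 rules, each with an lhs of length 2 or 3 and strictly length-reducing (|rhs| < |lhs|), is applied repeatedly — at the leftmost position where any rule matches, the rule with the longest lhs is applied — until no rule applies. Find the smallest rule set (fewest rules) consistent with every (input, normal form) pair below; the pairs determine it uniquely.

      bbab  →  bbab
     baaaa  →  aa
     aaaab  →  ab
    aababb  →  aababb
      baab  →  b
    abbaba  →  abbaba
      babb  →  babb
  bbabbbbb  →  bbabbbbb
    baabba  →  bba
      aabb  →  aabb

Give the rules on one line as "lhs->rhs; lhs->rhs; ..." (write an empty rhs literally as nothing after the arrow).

  | bbab
  | baaaa => aa
  | aaaab => ab
  | aababb

aaa->; baa->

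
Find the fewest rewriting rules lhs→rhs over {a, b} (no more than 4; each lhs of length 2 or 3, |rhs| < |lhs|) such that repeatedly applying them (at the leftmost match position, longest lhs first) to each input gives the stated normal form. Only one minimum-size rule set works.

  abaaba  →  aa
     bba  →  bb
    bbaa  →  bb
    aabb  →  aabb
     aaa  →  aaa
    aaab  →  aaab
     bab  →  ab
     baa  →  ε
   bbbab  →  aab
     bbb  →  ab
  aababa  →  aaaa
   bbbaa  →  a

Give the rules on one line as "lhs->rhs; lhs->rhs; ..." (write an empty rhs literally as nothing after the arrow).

  | abaaba => aba => aa
  | bba => bb
  | bbaa => bba => bb
  | aabb

ba->a; baa->; bba->bb; bbb->ab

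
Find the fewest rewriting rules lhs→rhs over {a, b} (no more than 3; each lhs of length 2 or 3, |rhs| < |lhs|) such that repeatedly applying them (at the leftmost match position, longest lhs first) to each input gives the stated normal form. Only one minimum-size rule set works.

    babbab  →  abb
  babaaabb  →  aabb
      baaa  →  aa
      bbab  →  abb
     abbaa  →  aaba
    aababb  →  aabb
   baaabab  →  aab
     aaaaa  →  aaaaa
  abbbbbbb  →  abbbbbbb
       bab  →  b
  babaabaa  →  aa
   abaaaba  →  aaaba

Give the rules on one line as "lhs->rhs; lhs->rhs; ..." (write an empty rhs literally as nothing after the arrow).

baa->a; bab->b; bba->ab

  | babbab => bbab => abb
  | babaaabb => baaabb => aabb
  | baaa => aa
  | bbab => abb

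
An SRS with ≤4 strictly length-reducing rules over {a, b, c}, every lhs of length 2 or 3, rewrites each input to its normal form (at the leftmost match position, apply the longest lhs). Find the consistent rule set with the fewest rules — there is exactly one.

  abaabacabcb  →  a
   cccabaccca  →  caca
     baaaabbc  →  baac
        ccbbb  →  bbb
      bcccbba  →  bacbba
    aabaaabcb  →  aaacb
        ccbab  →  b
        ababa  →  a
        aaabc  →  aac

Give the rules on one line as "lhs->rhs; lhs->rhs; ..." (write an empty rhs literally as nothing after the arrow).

  | abaabacabcb => aabacabcb => aacabcb => aaccb => aab => a
  | cccabaccca => cabaccca => caccca => caca
  | baaaabbc => baaabc => baac
  | ccbbb => bbb

ab->; bcc->ba; cc->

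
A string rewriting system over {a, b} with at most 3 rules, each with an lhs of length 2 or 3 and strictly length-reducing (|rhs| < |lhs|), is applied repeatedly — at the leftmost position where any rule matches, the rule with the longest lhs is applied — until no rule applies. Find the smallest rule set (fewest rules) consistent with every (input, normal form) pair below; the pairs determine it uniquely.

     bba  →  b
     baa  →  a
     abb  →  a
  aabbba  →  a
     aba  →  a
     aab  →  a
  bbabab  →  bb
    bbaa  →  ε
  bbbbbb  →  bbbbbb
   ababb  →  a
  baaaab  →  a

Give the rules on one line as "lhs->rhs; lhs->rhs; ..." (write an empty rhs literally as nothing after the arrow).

  | bba => b
  | baa => a
  | abb => ab => a
  | aabbba => abbba => abba => aba => aa => a

aa->a; ab->a; ba->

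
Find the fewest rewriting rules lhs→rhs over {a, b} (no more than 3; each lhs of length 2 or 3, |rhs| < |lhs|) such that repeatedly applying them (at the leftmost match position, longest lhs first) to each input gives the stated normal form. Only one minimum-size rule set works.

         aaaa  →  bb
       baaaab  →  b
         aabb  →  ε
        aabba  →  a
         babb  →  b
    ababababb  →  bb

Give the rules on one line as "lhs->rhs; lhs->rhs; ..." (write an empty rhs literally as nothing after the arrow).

  | aaaa => baa => bb
  | baaaab => bbaab => bbbb => b
  | aabb => bbb => ε
  | aabba => bbba => a

aa->b; bab->; bbb->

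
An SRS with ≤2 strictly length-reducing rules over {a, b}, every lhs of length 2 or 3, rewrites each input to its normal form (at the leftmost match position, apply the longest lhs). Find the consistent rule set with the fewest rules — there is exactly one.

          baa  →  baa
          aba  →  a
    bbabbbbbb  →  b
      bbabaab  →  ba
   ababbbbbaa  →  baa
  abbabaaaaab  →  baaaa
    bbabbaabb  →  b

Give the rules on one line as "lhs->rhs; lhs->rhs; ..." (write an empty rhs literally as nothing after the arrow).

ab->; bb->b

  | baa
  | aba => a
  | bbabbbbbb => babbbbbb => bbbbbb => bbbbb => bbbb => bbb => bb => b
  | bbabaab => babaab => baab => ba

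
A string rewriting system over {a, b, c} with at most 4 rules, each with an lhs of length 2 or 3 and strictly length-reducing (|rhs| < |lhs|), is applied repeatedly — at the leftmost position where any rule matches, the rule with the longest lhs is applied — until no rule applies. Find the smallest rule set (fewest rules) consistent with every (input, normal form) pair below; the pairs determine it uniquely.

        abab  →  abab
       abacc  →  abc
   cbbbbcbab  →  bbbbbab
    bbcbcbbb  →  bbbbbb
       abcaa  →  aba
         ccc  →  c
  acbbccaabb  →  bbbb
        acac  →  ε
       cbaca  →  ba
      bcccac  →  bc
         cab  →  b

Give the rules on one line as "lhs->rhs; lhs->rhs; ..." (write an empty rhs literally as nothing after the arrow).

  | abab
  | abacc => abc
  | cbbbbcbab => bbbbcbab => bbbbbab
  | bbcbcbbb => bbbcbbb => bbbbbb

ac->; ca->; cb->b; ccc->c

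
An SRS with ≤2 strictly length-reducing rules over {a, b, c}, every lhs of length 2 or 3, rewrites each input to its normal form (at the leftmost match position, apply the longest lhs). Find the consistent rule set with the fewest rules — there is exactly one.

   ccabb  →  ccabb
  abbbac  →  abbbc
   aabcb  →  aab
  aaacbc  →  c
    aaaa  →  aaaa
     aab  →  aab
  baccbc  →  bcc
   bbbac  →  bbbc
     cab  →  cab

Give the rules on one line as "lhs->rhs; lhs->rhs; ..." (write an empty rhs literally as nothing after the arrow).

  | ccabb
  | abbbac => abbbc
  | aabcb => aab
  | aaacbc => aacbc => acbc => cbc => c

ac->c; cb->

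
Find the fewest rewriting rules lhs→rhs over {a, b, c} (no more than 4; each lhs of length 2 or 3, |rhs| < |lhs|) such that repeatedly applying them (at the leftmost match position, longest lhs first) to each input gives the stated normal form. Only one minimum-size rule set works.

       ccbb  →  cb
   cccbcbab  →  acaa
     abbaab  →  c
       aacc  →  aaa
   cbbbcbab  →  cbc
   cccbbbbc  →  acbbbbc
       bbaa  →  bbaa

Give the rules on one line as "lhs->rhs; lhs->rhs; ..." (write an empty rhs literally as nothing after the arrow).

ab->c; bac->; bcb->ac; cc->a

  | ccbb => abb => cb
  | cccbcbab => acbcbab => acacab => acacc => acaa
  | abbaab => cbaab => cbac => c
  | aacc => aaa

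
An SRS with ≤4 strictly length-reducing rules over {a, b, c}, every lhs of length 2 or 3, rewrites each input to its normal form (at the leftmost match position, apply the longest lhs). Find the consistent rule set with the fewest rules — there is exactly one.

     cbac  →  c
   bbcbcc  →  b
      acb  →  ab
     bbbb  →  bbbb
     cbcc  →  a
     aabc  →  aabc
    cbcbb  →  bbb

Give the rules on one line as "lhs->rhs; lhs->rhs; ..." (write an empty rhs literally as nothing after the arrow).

ba->; bcc->a; cb->b

  | cbac => bac => c
  | bbcbcc => bbbcc => bba => b
  | acb => ab
  | bbbb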